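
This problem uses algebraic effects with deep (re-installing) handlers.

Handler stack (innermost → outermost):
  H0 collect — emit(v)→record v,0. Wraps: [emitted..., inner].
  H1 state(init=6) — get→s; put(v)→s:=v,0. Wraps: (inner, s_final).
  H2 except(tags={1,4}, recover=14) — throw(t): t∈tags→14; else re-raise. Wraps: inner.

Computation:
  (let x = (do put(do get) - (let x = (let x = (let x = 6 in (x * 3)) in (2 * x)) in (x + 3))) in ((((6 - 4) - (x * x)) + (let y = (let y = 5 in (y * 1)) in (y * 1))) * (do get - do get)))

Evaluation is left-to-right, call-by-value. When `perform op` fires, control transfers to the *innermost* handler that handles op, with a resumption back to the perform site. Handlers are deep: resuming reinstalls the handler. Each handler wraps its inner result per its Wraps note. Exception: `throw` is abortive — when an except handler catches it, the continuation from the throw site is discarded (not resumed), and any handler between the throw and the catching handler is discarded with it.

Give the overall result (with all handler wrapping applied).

Working:
get @ H1 ⇒ 6
put(6) @ H1 ⇒ s:=6
get @ H1 ⇒ 6
get @ H1 ⇒ 6
H0 returns [0]
H1 returns ([0], 6)
H2 returns ([0], 6)
= ([0], 6)

Answer: ([0], 6)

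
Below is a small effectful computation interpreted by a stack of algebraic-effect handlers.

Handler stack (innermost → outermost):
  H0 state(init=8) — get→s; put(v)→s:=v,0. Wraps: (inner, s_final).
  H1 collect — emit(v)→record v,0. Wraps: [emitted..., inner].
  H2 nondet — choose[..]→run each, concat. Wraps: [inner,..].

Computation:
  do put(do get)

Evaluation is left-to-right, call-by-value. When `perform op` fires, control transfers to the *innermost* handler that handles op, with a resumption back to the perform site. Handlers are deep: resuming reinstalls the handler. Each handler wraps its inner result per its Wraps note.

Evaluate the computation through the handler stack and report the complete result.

Evaluation trace:
get @ H0 ⇒ 8
put(8) @ H0 ⇒ s:=8
H0 returns (0, 8)
H1 returns [(0, 8)]
H2 returns [[(0, 8)]]
= [[(0, 8)]]

Answer: [[(0, 8)]]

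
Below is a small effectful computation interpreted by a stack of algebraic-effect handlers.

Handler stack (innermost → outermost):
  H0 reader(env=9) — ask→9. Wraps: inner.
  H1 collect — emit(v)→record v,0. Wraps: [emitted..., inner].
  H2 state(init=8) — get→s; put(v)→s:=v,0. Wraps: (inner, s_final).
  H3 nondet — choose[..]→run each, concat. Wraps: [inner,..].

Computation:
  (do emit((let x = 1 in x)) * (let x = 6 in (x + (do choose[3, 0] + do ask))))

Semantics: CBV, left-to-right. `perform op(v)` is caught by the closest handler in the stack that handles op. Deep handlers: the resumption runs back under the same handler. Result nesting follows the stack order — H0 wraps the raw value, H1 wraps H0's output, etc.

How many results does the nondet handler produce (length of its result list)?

Step-by-step:
emit(1) @ H1 ⇒ out+=1
choose[3, 0] @ H3
  branch[0] choose=3:
    ask @ H0 ⇒ 9
    H0 returns 0
    H1 returns [1, 0]
    H2 returns ([1, 0], 8)
    H3 returns [([1, 0], 8)]
  branch[1] choose=0:
    ask @ H0 ⇒ 9
    H0 returns 0
    H1 returns [1, 0]
    H2 returns ([1, 0], 8)
    H3 returns [([1, 0], 8)]
= [([1, 0], 8), ([1, 0], 8)]

Answer: 2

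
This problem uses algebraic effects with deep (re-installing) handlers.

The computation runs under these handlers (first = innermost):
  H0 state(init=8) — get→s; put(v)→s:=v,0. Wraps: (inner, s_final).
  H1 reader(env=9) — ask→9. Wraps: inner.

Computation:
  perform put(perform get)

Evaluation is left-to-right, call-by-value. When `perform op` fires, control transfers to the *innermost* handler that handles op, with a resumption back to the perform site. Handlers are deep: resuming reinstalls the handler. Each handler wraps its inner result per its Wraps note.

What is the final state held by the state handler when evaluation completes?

Evaluation trace:
get @ H0 ⇒ 8
put(8) @ H0 ⇒ s:=8
H0 returns (0, 8)
H1 returns (0, 8)
= (0, 8)

Answer: 8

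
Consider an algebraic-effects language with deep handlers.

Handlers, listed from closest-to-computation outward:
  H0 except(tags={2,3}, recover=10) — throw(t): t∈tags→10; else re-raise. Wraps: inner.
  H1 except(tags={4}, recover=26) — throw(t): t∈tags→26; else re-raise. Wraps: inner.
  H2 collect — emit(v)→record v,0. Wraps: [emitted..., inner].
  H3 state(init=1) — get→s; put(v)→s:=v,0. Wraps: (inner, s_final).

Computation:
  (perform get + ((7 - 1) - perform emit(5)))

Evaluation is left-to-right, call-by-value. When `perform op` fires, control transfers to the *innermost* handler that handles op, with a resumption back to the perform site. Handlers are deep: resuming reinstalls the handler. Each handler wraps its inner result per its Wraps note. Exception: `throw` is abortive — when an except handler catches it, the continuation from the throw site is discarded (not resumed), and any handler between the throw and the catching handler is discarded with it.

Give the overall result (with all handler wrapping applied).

Answer: ([5, 7], 1)

Working:
get @ H3 ⇒ 1
emit(5) @ H2 ⇒ out+=5
H0 returns 7
H1 returns 7
H2 returns [5, 7]
H3 returns ([5, 7], 1)
= ([5, 7], 1)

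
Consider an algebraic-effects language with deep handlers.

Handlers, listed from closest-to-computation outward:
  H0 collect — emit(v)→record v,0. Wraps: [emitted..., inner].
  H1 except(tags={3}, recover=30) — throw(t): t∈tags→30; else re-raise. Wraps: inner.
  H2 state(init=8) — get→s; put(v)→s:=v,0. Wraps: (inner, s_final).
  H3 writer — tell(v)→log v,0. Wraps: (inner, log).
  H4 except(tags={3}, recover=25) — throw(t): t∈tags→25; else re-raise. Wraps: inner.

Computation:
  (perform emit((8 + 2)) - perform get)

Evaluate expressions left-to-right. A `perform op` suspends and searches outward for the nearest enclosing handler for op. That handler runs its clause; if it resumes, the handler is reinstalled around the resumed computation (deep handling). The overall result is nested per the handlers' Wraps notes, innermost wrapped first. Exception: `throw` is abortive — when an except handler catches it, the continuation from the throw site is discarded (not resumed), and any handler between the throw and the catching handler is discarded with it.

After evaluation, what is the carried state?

Answer: 8

Working:
emit(10) @ H0 ⇒ out+=10
get @ H2 ⇒ 8
H0 returns [10, -8]
H1 returns [10, -8]
H2 returns ([10, -8], 8)
H3 returns (([10, -8], 8), ())
H4 returns (([10, -8], 8), ())
= (([10, -8], 8), ())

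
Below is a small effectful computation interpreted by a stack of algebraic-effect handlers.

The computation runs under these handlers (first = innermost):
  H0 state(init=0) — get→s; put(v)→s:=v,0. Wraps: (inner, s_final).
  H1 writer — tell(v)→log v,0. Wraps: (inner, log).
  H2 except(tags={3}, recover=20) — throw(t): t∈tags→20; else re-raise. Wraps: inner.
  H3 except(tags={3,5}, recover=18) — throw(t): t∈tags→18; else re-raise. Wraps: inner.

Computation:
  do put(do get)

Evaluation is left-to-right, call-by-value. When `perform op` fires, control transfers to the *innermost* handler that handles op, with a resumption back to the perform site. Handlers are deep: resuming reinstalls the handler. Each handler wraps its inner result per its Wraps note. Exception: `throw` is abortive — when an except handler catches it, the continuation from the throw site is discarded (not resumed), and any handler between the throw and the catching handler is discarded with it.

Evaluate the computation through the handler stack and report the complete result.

Answer: ((0, 0), ())

Working:
get @ H0 ⇒ 0
put(0) @ H0 ⇒ s:=0
H0 returns (0, 0)
H1 returns ((0, 0), ())
H2 returns ((0, 0), ())
H3 returns ((0, 0), ())
= ((0, 0), ())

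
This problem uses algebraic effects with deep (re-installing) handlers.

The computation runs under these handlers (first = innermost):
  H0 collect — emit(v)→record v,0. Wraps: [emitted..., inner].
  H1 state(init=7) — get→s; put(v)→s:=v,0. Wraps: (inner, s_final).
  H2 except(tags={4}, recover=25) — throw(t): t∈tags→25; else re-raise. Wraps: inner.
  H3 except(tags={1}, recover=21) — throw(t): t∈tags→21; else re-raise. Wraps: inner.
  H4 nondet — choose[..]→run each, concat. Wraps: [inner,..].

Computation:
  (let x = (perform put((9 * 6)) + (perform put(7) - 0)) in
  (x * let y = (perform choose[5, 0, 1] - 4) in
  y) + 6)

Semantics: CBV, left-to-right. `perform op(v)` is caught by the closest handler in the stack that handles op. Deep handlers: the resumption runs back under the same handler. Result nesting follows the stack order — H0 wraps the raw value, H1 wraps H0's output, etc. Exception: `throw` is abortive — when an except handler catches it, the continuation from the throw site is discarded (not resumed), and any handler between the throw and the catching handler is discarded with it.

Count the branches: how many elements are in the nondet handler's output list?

Working:
put(54) @ H1 ⇒ s:=54
put(7) @ H1 ⇒ s:=7
choose[5, 0, 1] @ H4
  branch[0] choose=5:
    H0 returns [6]
    H1 returns ([6], 7)
    H2 returns ([6], 7)
    H3 returns ([6], 7)
    H4 returns [([6], 7)]
  branch[1] choose=0:
    H0 returns [6]
    H1 returns ([6], 7)
    H2 returns ([6], 7)
    H3 returns ([6], 7)
    H4 returns [([6], 7)]
  branch[2] choose=1:
    H0 returns [6]
    H1 returns ([6], 7)
    H2 returns ([6], 7)
    H3 returns ([6], 7)
    H4 returns [([6], 7)]
= [([6], 7), ([6], 7), ([6], 7)]

Answer: 3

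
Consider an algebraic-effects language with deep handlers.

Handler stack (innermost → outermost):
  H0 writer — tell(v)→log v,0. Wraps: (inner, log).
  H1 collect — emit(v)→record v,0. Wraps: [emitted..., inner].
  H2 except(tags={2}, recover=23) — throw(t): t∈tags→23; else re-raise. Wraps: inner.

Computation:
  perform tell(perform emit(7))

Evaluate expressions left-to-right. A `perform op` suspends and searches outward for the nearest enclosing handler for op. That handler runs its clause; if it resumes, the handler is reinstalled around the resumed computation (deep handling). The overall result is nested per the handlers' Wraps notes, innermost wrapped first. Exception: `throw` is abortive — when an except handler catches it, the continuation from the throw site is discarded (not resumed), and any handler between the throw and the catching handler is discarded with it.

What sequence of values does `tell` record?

Step-by-step:
emit(7) @ H1 ⇒ out+=7
tell(0) @ H0 ⇒ log+=0
H0 returns (0, (0))
H1 returns [7, (0, (0))]
H2 returns [7, (0, (0))]
= [7, (0, (0))]

Answer: (0)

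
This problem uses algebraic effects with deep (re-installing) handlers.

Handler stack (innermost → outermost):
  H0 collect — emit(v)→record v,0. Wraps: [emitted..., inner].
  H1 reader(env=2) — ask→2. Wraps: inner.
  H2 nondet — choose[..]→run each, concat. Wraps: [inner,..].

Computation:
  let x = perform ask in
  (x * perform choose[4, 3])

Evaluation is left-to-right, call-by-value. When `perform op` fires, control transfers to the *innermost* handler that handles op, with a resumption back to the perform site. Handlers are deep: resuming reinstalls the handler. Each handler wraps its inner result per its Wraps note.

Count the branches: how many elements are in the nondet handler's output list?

Step-by-step:
ask @ H1 ⇒ 2
choose[4, 3] @ H2
  branch[0] choose=4:
    H0 returns [8]
    H1 returns [8]
    H2 returns [[8]]
  branch[1] choose=3:
    H0 returns [6]
    H1 returns [6]
    H2 returns [[6]]
= [[8], [6]]

Answer: 2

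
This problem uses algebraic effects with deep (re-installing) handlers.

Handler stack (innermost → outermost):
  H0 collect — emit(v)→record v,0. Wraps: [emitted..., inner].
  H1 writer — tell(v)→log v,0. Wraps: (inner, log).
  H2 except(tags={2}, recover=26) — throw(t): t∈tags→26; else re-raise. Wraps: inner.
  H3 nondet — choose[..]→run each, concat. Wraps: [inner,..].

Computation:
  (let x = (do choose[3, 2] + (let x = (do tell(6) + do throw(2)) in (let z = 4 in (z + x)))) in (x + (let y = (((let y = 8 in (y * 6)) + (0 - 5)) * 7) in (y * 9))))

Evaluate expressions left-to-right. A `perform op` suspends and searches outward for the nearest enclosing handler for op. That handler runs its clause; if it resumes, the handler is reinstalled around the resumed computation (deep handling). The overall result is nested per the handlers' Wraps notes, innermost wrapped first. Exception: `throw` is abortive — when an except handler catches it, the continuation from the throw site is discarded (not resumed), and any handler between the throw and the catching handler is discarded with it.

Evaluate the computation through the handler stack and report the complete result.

Answer: [26, 26]

Step-by-step:
choose[3, 2] @ H3
  branch[0] choose=3:
    tell(6) @ H1 ⇒ log+=6
    throw(2) @ H2 caught ⇒ 26
    H3 returns [26]
  branch[1] choose=2:
    tell(6) @ H1 ⇒ log+=6
    throw(2) @ H2 caught ⇒ 26
    H3 returns [26]
= [26, 26]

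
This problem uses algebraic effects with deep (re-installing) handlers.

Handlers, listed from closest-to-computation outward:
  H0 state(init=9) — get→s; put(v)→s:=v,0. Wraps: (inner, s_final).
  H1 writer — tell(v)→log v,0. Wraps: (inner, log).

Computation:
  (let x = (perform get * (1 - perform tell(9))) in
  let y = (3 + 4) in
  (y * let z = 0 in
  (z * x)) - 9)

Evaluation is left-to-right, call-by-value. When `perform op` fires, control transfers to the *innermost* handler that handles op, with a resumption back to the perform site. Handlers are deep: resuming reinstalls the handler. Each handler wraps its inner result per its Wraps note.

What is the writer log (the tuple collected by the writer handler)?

Evaluation trace:
get @ H0 ⇒ 9
tell(9) @ H1 ⇒ log+=9
H0 returns (-9, 9)
H1 returns ((-9, 9), (9))
= ((-9, 9), (9))

Answer: (9)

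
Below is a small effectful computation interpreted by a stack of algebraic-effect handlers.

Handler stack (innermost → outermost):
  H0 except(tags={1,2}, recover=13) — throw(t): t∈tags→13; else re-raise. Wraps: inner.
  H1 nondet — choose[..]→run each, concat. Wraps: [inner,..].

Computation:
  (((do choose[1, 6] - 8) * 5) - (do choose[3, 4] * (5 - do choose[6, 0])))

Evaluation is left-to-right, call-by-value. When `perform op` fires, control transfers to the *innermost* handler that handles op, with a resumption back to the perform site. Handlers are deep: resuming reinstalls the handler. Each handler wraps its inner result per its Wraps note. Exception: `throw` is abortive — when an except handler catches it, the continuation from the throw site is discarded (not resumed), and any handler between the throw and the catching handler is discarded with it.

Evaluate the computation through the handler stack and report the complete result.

Evaluation trace:
choose[1, 6] @ H1
  branch[0] choose=1:
    choose[3, 4] @ H1
      branch[0] choose=3:
        choose[6, 0] @ H1
          branch[0] choose=6:
            H0 returns -32
            H1 returns [-32]
          branch[1] choose=0:
            H0 returns -50
            H1 returns [-50]
      branch[1] choose=4:
        choose[6, 0] @ H1
          branch[0] choose=6:
            H0 returns -31
            H1 returns [-31]
          branch[1] choose=0:
            H0 returns -55
            H1 returns [-55]
  branch[1] choose=6:
    choose[3, 4] @ H1
      branch[0] choose=3:
        choose[6, 0] @ H1
          branch[0] choose=6:
            H0 returns -7
            H1 returns [-7]
          branch[1] choose=0:
            H0 returns -25
            H1 returns [-25]
      branch[1] choose=4:
        choose[6, 0] @ H1
          branch[0] choose=6:
            H0 returns -6
            H1 returns [-6]
          branch[1] choose=0:
            H0 returns -30
            H1 returns [-30]
= [-32, -50, -31, -55, -7, -25, -6, -30]

Answer: [-32, -50, -31, -55, -7, -25, -6, -30]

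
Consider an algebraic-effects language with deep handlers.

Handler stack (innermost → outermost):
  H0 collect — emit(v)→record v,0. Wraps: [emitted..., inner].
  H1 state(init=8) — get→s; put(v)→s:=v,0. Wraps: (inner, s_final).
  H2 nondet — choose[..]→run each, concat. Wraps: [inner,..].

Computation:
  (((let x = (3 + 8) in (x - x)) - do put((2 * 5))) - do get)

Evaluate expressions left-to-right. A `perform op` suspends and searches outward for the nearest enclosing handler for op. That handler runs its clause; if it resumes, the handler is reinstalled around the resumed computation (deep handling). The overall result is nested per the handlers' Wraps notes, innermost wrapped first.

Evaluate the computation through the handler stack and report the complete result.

Working:
put(10) @ H1 ⇒ s:=10
get @ H1 ⇒ 10
H0 returns [-10]
H1 returns ([-10], 10)
H2 returns [([-10], 10)]
= [([-10], 10)]

Answer: [([-10], 10)]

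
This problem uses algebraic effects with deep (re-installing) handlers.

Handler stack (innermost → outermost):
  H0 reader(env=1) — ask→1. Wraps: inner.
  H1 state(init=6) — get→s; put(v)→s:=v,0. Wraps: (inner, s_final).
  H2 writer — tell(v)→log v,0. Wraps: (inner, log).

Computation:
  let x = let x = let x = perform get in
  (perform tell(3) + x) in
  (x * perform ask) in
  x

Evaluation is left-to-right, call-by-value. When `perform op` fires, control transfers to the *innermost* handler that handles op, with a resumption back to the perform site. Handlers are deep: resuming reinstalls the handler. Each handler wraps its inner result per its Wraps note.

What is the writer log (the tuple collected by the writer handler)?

Step-by-step:
get @ H1 ⇒ 6
tell(3) @ H2 ⇒ log+=3
ask @ H0 ⇒ 1
H0 returns 6
H1 returns (6, 6)
H2 returns ((6, 6), (3))
= ((6, 6), (3))

Answer: (3)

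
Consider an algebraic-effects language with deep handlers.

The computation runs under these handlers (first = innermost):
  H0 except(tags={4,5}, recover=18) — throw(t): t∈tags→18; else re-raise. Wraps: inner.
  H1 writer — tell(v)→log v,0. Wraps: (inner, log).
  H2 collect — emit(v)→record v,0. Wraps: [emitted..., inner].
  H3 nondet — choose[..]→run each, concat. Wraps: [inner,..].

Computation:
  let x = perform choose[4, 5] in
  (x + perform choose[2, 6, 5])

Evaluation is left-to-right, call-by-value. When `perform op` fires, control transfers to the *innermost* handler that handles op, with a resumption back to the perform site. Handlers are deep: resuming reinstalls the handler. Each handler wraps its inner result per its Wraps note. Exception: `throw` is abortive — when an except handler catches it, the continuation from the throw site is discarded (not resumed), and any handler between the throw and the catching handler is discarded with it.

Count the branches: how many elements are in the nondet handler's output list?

Answer: 6

Evaluation trace:
choose[4, 5] @ H3
  branch[0] choose=4:
    choose[2, 6, 5] @ H3
      branch[0] choose=2:
        H0 returns 6
        H1 returns (6, ())
        H2 returns [(6, ())]
        H3 returns [[(6, ())]]
      branch[1] choose=6:
        H0 returns 10
        H1 returns (10, ())
        H2 returns [(10, ())]
        H3 returns [[(10, ())]]
      branch[2] choose=5:
        H0 returns 9
        H1 returns (9, ())
        H2 returns [(9, ())]
        H3 returns [[(9, ())]]
  branch[1] choose=5:
    choose[2, 6, 5] @ H3
      branch[0] choose=2:
        H0 returns 7
        H1 returns (7, ())
        H2 returns [(7, ())]
        H3 returns [[(7, ())]]
      branch[1] choose=6:
        H0 returns 11
        H1 returns (11, ())
        H2 returns [(11, ())]
        H3 returns [[(11, ())]]
      branch[2] choose=5:
        H0 returns 10
        H1 returns (10, ())
        H2 returns [(10, ())]
        H3 returns [[(10, ())]]
= [[(6, ())], [(10, ())], [(9, ())], [(7, ())], [(11, ())], [(10, ())]]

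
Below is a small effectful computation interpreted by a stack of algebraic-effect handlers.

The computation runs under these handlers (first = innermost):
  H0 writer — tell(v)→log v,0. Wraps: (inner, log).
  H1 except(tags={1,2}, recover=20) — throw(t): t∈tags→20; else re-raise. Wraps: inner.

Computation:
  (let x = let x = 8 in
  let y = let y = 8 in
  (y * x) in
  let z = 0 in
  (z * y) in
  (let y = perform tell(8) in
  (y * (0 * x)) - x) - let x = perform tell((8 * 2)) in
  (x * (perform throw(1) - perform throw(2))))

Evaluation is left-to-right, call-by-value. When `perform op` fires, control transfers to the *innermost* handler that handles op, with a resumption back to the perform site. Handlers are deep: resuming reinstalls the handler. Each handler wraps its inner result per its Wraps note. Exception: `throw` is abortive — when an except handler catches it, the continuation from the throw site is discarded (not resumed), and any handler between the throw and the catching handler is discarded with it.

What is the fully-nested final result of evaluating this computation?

Evaluation trace:
tell(8) @ H0 ⇒ log+=8
tell(16) @ H0 ⇒ log+=16
throw(1) @ H1 caught ⇒ 20
= 20

Answer: 20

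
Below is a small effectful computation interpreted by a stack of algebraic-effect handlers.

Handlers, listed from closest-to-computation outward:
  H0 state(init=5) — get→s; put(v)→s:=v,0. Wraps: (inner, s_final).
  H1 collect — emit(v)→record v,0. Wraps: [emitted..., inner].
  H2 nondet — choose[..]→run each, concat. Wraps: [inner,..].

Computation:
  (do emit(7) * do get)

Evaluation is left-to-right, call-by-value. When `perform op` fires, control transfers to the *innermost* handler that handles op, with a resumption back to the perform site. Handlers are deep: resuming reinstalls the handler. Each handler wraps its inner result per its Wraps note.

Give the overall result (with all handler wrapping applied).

Evaluation trace:
emit(7) @ H1 ⇒ out+=7
get @ H0 ⇒ 5
H0 returns (0, 5)
H1 returns [7, (0, 5)]
H2 returns [[7, (0, 5)]]
= [[7, (0, 5)]]

Answer: [[7, (0, 5)]]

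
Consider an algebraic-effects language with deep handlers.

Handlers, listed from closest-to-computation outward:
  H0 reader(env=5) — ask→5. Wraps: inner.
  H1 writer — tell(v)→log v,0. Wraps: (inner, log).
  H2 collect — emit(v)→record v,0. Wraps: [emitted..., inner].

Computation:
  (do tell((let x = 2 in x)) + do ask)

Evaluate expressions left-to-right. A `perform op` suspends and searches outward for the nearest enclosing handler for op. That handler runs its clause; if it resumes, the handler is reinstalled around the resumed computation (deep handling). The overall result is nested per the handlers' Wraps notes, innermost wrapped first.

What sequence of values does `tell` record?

Answer: (2)

Evaluation trace:
tell(2) @ H1 ⇒ log+=2
ask @ H0 ⇒ 5
H0 returns 5
H1 returns (5, (2))
H2 returns [(5, (2))]
= [(5, (2))]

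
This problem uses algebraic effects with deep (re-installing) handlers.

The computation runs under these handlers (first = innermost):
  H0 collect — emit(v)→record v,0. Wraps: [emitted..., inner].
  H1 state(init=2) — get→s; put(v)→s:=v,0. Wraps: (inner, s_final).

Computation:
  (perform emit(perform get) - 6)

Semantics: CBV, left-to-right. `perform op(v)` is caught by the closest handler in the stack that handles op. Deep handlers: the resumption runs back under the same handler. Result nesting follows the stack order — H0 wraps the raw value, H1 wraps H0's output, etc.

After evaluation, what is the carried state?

Answer: 2

Evaluation trace:
get @ H1 ⇒ 2
emit(2) @ H0 ⇒ out+=2
H0 returns [2, -6]
H1 returns ([2, -6], 2)
= ([2, -6], 2)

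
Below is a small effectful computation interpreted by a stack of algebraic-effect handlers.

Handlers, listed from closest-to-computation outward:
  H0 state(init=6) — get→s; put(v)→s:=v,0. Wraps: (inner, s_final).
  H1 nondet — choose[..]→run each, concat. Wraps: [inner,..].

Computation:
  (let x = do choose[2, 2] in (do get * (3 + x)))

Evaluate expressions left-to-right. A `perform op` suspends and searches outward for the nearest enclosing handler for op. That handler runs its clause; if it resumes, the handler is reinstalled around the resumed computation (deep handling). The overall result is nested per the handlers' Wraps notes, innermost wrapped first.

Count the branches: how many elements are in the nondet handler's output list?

Working:
choose[2, 2] @ H1
  branch[0] choose=2:
    get @ H0 ⇒ 6
    H0 returns (30, 6)
    H1 returns [(30, 6)]
  branch[1] choose=2:
    get @ H0 ⇒ 6
    H0 returns (30, 6)
    H1 returns [(30, 6)]
= [(30, 6), (30, 6)]

Answer: 2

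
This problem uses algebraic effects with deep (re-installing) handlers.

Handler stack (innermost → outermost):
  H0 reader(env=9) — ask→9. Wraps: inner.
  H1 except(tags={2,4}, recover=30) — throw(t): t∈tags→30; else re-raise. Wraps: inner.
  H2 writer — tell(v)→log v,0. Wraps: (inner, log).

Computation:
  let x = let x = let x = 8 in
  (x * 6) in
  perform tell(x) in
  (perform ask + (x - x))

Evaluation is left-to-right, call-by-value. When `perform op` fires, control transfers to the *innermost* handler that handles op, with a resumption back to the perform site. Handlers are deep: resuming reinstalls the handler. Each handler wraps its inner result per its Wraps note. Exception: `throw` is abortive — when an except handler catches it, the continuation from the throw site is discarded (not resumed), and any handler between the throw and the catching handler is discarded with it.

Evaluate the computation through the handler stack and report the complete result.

Answer: (9, (48))

Step-by-step:
tell(48) @ H2 ⇒ log+=48
ask @ H0 ⇒ 9
H0 returns 9
H1 returns 9
H2 returns (9, (48))
= (9, (48))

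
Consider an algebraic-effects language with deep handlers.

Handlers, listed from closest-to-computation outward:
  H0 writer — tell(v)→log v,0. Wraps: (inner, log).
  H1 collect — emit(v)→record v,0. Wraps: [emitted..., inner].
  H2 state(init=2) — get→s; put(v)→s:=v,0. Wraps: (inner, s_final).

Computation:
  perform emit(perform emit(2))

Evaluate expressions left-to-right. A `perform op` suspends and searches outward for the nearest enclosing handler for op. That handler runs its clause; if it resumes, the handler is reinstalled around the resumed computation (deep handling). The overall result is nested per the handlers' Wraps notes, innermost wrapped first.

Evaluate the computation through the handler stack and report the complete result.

Answer: ([2, 0, (0, ())], 2)

Step-by-step:
emit(2) @ H1 ⇒ out+=2
emit(0) @ H1 ⇒ out+=0
H0 returns (0, ())
H1 returns [2, 0, (0, ())]
H2 returns ([2, 0, (0, ())], 2)
= ([2, 0, (0, ())], 2)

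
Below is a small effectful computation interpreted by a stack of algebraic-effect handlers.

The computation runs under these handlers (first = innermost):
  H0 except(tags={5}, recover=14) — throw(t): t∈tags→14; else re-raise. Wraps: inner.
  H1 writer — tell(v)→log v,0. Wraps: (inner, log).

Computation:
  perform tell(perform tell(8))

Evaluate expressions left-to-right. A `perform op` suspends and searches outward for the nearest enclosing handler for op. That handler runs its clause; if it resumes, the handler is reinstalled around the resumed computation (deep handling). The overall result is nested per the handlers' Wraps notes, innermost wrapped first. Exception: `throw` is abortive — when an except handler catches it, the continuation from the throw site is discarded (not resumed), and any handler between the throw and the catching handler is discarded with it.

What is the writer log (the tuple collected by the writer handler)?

Step-by-step:
tell(8) @ H1 ⇒ log+=8
tell(0) @ H1 ⇒ log+=0
H0 returns 0
H1 returns (0, (8, 0))
= (0, (8, 0))

Answer: (8, 0)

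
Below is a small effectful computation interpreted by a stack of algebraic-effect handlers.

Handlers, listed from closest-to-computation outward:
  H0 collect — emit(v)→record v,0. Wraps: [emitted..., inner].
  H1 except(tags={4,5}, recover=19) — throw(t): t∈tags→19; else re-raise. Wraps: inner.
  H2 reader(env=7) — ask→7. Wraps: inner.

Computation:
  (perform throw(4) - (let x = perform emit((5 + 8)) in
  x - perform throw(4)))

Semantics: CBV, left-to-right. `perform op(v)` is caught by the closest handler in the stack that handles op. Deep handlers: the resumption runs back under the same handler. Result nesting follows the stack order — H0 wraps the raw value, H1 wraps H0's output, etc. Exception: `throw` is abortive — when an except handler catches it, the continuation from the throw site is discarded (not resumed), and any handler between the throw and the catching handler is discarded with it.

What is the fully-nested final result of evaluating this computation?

Answer: 19

Evaluation trace:
throw(4) @ H1 caught ⇒ 19
H2 returns 19
= 19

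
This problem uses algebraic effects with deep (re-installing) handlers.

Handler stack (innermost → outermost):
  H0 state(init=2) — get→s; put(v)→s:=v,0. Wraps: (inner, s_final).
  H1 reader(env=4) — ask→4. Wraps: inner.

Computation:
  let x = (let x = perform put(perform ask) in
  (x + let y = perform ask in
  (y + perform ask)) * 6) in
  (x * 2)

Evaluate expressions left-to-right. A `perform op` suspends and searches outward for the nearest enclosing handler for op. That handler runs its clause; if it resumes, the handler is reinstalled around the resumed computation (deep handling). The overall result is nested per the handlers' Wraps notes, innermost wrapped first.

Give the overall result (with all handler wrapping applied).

Evaluation trace:
ask @ H1 ⇒ 4
put(4) @ H0 ⇒ s:=4
ask @ H1 ⇒ 4
ask @ H1 ⇒ 4
H0 returns (96, 4)
H1 returns (96, 4)
= (96, 4)

Answer: (96, 4)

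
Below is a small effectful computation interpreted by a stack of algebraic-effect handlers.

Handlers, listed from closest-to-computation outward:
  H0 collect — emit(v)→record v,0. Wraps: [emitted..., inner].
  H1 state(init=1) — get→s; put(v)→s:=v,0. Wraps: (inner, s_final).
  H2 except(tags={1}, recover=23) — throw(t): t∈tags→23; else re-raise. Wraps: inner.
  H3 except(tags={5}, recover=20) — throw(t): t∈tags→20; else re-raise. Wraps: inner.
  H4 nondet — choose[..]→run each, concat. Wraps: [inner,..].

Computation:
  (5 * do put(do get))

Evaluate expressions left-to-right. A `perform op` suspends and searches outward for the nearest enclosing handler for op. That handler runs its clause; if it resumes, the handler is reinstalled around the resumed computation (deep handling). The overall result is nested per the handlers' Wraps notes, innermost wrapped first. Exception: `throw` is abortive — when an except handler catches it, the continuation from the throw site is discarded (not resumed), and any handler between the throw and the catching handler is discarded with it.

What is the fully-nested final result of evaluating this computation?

Working:
get @ H1 ⇒ 1
put(1) @ H1 ⇒ s:=1
H0 returns [0]
H1 returns ([0], 1)
H2 returns ([0], 1)
H3 returns ([0], 1)
H4 returns [([0], 1)]
= [([0], 1)]

Answer: [([0], 1)]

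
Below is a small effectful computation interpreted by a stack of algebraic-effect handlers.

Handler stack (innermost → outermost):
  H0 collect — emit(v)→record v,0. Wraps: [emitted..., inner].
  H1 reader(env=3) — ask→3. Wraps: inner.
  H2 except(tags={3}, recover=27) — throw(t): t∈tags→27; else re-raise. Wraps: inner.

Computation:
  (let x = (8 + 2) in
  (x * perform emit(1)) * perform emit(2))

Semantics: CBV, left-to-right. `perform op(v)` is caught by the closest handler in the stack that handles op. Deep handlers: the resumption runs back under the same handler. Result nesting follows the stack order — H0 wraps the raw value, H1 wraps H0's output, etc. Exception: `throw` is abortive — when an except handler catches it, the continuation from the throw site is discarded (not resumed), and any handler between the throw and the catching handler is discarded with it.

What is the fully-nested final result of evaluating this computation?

Working:
emit(1) @ H0 ⇒ out+=1
emit(2) @ H0 ⇒ out+=2
H0 returns [1, 2, 0]
H1 returns [1, 2, 0]
H2 returns [1, 2, 0]
= [1, 2, 0]

Answer: [1, 2, 0]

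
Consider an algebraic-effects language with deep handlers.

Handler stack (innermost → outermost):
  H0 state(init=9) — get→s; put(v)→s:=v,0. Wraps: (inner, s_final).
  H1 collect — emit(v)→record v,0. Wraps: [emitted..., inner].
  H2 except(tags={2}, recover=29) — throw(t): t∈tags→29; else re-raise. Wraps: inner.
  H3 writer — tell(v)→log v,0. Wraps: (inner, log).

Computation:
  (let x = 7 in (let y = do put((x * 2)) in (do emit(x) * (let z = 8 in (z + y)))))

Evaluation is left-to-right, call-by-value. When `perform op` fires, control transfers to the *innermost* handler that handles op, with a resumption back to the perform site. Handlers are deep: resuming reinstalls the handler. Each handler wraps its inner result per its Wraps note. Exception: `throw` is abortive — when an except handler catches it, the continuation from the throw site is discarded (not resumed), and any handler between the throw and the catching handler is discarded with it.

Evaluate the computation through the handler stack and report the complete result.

Evaluation trace:
put(14) @ H0 ⇒ s:=14
emit(7) @ H1 ⇒ out+=7
H0 returns (0, 14)
H1 returns [7, (0, 14)]
H2 returns [7, (0, 14)]
H3 returns ([7, (0, 14)], ())
= ([7, (0, 14)], ())

Answer: ([7, (0, 14)], ())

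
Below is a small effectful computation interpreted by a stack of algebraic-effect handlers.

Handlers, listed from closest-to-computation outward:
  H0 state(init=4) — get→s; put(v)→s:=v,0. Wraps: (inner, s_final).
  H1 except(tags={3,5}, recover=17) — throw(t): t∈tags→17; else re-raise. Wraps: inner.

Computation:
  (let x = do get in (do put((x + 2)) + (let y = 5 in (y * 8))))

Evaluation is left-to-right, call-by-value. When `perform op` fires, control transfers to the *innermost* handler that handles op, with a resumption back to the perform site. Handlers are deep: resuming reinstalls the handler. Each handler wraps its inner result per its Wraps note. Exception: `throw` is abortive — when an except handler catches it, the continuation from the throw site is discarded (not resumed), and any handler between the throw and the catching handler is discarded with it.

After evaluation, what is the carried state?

Answer: 6

Step-by-step:
get @ H0 ⇒ 4
put(6) @ H0 ⇒ s:=6
H0 returns (40, 6)
H1 returns (40, 6)
= (40, 6)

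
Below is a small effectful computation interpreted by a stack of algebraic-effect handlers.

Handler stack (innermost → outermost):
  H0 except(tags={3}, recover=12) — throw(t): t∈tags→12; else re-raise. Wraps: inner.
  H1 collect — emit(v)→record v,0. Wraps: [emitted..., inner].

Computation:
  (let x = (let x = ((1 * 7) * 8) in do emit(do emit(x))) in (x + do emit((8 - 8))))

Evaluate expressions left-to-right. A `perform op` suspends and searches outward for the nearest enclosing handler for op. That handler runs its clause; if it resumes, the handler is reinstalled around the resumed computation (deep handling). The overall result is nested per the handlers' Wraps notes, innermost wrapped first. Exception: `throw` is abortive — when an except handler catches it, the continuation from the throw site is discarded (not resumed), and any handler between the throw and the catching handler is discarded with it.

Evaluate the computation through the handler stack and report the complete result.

Evaluation trace:
emit(56) @ H1 ⇒ out+=56
emit(0) @ H1 ⇒ out+=0
emit(0) @ H1 ⇒ out+=0
H0 returns 0
H1 returns [56, 0, 0, 0]
= [56, 0, 0, 0]

Answer: [56, 0, 0, 0]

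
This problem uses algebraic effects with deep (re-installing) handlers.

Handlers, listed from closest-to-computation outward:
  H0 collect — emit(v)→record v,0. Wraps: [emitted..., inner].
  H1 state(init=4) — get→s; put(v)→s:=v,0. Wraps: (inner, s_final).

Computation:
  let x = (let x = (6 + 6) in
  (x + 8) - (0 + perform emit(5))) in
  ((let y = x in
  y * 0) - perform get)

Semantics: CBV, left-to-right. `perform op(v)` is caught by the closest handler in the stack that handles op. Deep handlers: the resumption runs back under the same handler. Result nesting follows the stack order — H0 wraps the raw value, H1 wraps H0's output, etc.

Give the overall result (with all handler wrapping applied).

Answer: ([5, -4], 4)

Evaluation trace:
emit(5) @ H0 ⇒ out+=5
get @ H1 ⇒ 4
H0 returns [5, -4]
H1 returns ([5, -4], 4)
= ([5, -4], 4)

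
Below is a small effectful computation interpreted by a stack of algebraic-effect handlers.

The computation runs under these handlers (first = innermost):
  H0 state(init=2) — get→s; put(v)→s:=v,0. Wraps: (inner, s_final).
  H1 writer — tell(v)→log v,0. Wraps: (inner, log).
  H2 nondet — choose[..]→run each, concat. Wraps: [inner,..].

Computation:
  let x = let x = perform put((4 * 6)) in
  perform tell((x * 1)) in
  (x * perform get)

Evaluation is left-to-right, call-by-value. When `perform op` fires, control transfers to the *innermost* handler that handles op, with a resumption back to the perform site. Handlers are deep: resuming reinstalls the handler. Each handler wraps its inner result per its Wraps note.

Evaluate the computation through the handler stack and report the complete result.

Answer: [((0, 24), (0))]

Evaluation trace:
put(24) @ H0 ⇒ s:=24
tell(0) @ H1 ⇒ log+=0
get @ H0 ⇒ 24
H0 returns (0, 24)
H1 returns ((0, 24), (0))
H2 returns [((0, 24), (0))]
= [((0, 24), (0))]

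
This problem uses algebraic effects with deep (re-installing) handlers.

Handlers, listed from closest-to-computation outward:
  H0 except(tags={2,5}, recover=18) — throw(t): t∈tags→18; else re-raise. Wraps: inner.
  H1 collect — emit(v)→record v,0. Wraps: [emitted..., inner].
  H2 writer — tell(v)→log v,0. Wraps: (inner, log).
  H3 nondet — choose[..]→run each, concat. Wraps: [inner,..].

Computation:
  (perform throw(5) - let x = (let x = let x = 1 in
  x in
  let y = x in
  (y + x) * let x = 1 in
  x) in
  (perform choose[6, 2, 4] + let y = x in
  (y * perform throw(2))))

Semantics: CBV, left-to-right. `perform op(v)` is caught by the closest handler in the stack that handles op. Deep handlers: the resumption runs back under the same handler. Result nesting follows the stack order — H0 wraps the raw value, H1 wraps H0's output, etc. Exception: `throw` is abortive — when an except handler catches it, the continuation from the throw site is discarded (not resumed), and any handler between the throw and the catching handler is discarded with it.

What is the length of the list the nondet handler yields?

Answer: 1

Evaluation trace:
throw(5) @ H0 caught ⇒ 18
H1 returns [18]
H2 returns ([18], ())
H3 returns [([18], ())]
= [([18], ())]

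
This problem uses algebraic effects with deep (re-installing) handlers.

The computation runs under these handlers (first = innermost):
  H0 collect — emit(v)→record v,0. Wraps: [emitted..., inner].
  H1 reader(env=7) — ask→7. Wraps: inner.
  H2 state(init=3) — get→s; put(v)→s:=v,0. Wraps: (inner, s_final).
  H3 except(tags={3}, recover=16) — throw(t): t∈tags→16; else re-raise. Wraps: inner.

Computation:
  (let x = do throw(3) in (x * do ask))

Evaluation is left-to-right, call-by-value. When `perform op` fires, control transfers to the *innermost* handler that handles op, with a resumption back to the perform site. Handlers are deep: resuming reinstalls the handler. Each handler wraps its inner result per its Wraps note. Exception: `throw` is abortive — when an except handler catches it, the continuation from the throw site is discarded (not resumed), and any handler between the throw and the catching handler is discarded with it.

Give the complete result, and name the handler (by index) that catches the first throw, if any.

Evaluation trace:
throw(3) @ H3 caught ⇒ 16
= 16

Answer: 16 ; first throw caught by: H3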